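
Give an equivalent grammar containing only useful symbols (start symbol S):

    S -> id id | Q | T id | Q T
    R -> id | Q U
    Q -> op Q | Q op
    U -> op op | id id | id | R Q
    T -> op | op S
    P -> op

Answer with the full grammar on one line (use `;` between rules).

S -> id id | T id; T -> op | op S

Generating nonterminals: {P, R, S, T, U}.
Reachable from S after that: {S, T}.
Removed useless symbols: {P, Q, R, U} and every production mentioning them.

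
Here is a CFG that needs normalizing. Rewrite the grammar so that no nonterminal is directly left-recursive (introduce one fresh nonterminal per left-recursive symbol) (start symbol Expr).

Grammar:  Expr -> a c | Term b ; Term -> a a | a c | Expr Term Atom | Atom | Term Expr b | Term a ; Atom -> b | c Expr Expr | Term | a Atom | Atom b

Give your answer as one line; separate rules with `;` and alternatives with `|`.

Term, Atom are directly left-recursive.
For Term: α = {Expr b, a}, β = {a a, a c, Expr Term Atom, Atom}. Rewrite as Term → β Term1 and Term1 → α Term1 | ε.
For Atom: α = {b}, β = {b, c Expr Expr, Term, a Atom}. Rewrite as Atom → β Atom1 and Atom1 → α Atom1 | ε.

Expr -> a c | Term b; Term -> a a Term1 | a c Term1 | Expr Term Atom Term1 | Atom Term1; Atom -> b Atom1 | c Expr Expr Atom1 | Term Atom1 | a Atom Atom1; Term1 -> Expr b Term1 | a Term1 | ε; Atom1 -> b Atom1 | ε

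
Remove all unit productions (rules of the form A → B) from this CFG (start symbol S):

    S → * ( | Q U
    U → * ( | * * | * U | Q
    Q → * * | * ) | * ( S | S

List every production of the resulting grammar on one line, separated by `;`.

S → * ( | Q U; U → * ( | * * | * U | Q U | * ) | * ( S; Q → * ( | Q U | * * | * ) | * ( S

Unit pairs: Q ⇒* {S}; U ⇒* {Q, S}.
Replace each nonterminal's rules with the union of the non-unit rules of every nonterminal it unit-derives.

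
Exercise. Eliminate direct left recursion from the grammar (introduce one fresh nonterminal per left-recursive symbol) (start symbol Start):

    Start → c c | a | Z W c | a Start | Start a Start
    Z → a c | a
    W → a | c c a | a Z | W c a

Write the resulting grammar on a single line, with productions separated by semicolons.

Start → c c Start1 | a Start1 | Z W c Start1 | a Start Start1; Z → a c | a; W → a W1 | c c a W1 | a Z W1; Start1 → a Start Start1 | ε; W1 → c a W1 | ε

Start, W are directly left-recursive.
For Start: α = {a Start}, β = {c c, a, Z W c, a Start}. Rewrite as Start → β Start1 and Start1 → α Start1 | ε.
For W: α = {c a}, β = {a, c c a, a Z}. Rewrite as W → β W1 and W1 → α W1 | ε.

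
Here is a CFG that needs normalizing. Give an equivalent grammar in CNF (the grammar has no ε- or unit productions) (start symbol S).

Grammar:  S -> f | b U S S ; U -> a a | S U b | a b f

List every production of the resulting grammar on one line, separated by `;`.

S -> f | X1 Y1; U -> X2 X2 | S Y3 | X2 Y4; X1 -> b; X2 -> a; X3 -> f; Y1 -> U Y2; Y2 -> S S; Y3 -> U X1; Y4 -> X1 X3

Introduce a nonterminal for each terminal appearing in a rule of length ≥ 2: X1 → b, X2 → a, X3 → f.
Binarize each right-hand side of length ≥ 3 by chaining fresh nonterminals (Y1, Y2, …): affected rules were S → X1 U S S; U → S U X1; U → X2 X1 X3.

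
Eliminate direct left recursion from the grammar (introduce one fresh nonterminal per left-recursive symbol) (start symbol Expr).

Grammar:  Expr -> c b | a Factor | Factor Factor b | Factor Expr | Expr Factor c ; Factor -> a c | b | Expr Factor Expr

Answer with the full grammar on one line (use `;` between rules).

Expr -> c b Expr1 | a Factor Expr1 | Factor Factor b Expr1 | Factor Expr Expr1; Factor -> a c | b | Expr Factor Expr; Expr1 -> Factor c Expr1 | ε

Directly left-recursive nonterminal: Expr.
For Expr: α = {Factor c}, β = {c b, a Factor, Factor Factor b, Factor Expr}. Rewrite as Expr → β Expr1 and Expr1 → α Expr1 | ε.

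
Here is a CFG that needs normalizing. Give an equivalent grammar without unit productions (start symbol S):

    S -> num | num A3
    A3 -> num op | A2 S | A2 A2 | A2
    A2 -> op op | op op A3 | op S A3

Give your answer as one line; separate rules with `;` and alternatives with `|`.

S -> num | num A3; A3 -> op op | op op A3 | op S A3 | num op | A2 S | A2 A2; A2 -> op op | op op A3 | op S A3

Unit pairs: A3 ⇒* {A2}.
For each unit pair (A, B), copy every non-unit production of B to A, then drop all unit productions.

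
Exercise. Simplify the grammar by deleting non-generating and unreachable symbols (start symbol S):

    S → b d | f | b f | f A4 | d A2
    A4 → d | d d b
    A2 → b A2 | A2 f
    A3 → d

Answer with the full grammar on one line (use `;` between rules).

S → b d | f | b f | f A4; A4 → d | d d b

Generating nonterminals: {A3, A4, S}.
Reachable from S after that: {A4, S}.
Removed useless symbols: {A2, A3} and every production mentioning them.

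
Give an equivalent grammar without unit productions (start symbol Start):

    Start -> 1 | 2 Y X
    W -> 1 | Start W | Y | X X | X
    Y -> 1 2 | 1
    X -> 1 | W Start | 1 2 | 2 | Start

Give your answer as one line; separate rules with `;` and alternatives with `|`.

Unit pairs: W ⇒* {Start, X, Y}; X ⇒* {Start}.
Replace each nonterminal's rules with the union of the non-unit rules of every nonterminal it unit-derives.

Start -> 1 | 2 Y X; W -> 1 | 2 Y X | W Start | 1 2 | 2 | Start W | X X; Y -> 1 2 | 1; X -> 1 | 2 Y X | W Start | 1 2 | 2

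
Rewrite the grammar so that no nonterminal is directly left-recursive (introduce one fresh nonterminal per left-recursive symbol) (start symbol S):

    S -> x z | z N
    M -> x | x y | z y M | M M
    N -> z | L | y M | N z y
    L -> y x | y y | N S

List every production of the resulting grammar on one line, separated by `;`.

S -> x z | z N; M -> x M' | x y M' | z y M M'; N -> z N' | L N' | y M N'; L -> y x | y y | N S; M' -> M M' | ε; N' -> z y N' | ε

Left recursion appears on M, N.
For M: α = {M}, β = {x, x y, z y M}. Rewrite as M → β M' and M' → α M' | ε.
For N: α = {z y}, β = {z, L, y M}. Rewrite as N → β N' and N' → α N' | ε.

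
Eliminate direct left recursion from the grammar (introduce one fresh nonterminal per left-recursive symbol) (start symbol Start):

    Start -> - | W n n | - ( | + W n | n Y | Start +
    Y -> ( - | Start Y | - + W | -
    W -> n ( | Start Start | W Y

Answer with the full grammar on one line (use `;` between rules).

Start -> - Start1 | W n n Start1 | - ( Start1 | + W n Start1 | n Y Start1; Y -> ( - | Start Y | - + W | -; W -> n ( W1 | Start Start W1; Start1 -> + Start1 | ε; W1 -> Y W1 | ε

Start, W are directly left-recursive.
For Start: α = {+}, β = {-, W n n, - (, + W n, n Y}. Rewrite as Start → β Start1 and Start1 → α Start1 | ε.
For W: α = {Y}, β = {n (, Start Start}. Rewrite as W → β W1 and W1 → α W1 | ε.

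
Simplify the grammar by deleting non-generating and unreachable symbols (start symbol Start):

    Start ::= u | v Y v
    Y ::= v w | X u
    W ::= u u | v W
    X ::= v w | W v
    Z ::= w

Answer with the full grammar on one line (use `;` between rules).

Generating nonterminals: {Start, W, X, Y, Z}.
Reachable from Start after that: {Start, W, X, Y}.
Removed useless symbols: {Z} and every production mentioning them.

Start ::= u | v Y v; Y ::= v w | X u; W ::= u u | v W; X ::= v w | W v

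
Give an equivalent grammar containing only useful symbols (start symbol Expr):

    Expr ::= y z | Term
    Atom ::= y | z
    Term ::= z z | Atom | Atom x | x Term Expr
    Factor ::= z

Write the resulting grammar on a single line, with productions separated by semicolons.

Expr ::= y z | Term; Atom ::= y | z; Term ::= z z | Atom | Atom x | x Term Expr

Generating nonterminals: {Atom, Expr, Factor, Term}.
Reachable from Expr after that: {Atom, Expr, Term}.
Removed useless symbols: {Factor} and every production mentioning them.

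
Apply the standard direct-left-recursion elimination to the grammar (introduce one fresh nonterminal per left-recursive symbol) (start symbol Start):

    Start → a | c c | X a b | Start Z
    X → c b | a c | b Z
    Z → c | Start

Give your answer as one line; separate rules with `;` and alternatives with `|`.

Directly left-recursive nonterminal: Start.
For Start: α = {Z}, β = {a, c c, X a b}. Rewrite as Start → β Start1 and Start1 → α Start1 | ε.

Start → a Start1 | c c Start1 | X a b Start1; X → c b | a c | b Z; Z → c | Start; Start1 → Z Start1 | ε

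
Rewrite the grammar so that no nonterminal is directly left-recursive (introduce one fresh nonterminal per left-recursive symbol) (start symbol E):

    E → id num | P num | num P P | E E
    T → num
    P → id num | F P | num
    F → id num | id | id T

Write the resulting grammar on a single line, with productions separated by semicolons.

E → id num E' | P num E' | num P P E'; T → num; P → id num | F P | num; F → id num | id | id T; E' → E E' | ε

E is directly left-recursive.
For E: α = {E}, β = {id num, P num, num P P}. Rewrite as E → β E' and E' → α E' | ε.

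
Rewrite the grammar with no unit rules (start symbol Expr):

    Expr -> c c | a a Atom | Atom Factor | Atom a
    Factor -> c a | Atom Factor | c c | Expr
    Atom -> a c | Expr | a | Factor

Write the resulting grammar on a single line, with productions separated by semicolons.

Unit pairs: Atom ⇒* {Expr, Factor}; Factor ⇒* {Expr}.
Replace each nonterminal's rules with the union of the non-unit rules of every nonterminal it unit-derives.

Expr -> c c | a a Atom | Atom Factor | Atom a; Factor -> c a | Atom Factor | c c | a a Atom | Atom a; Atom -> a c | a | c a | Atom Factor | c c | a a Atom | Atom a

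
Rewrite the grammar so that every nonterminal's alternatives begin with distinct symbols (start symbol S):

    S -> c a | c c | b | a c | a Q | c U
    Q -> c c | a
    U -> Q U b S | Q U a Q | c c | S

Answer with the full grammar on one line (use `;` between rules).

S -> b | c S' | a S''; Q -> c c | a; U -> c c | S | Q U U'; S' -> a | c | U; S'' -> c | Q; U' -> b S | a Q

S has alternatives sharing prefix 'c': factor to S → c S' with S' → a | c | U.
S has alternatives sharing prefix 'a': factor to S → a S'' with S'' → c | Q.
U has alternatives sharing prefix 'Q U': factor to U → Q U U' with U' → b S | a Q.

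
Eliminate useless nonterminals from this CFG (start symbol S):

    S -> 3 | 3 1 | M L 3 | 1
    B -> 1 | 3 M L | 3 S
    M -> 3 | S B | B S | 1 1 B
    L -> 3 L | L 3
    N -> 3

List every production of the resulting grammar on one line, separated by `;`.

Generating nonterminals: {B, M, N, S}.
Reachable from S after that: {S}.
Removed useless symbols: {B, L, M, N} and every production mentioning them.

S -> 3 | 3 1 | 1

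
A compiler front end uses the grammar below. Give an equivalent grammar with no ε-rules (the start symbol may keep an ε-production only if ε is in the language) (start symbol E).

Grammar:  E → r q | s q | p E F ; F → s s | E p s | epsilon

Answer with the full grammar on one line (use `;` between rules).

The nullable symbols are {F}.
ε ∉ L(G), so no ε-production is kept.
Add the nullable-subset variants: E → p E F gives p E F | p E.

E → r q | s q | p E F | p E; F → s s | E p s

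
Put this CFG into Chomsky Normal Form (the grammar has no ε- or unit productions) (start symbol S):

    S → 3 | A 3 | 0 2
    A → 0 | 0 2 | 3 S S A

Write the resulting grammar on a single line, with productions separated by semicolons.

S → 3 | A X1 | X2 X3; A → 0 | X2 X3 | X1 Y1; X1 → 3; X2 → 0; X3 → 2; Y1 → S Y2; Y2 → S A

Introduce a nonterminal for each terminal appearing in a rule of length ≥ 2: X1 → 3, X2 → 0, X3 → 2.
Binarize each right-hand side of length ≥ 3 by chaining fresh nonterminals (Y1, Y2, …): affected rules were A → X1 S S A.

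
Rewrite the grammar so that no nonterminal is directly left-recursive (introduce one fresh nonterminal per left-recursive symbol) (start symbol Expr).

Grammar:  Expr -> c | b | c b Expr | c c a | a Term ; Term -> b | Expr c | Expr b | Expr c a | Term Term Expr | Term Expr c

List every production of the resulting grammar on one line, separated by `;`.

Term is directly left-recursive.
For Term: α = {Term Expr, Expr c}, β = {b, Expr c, Expr b, Expr c a}. Rewrite as Term → β Term1 and Term1 → α Term1 | ε.

Expr -> c | b | c b Expr | c c a | a Term; Term -> b Term1 | Expr c Term1 | Expr b Term1 | Expr c a Term1; Term1 -> Term Expr Term1 | Expr c Term1 | ε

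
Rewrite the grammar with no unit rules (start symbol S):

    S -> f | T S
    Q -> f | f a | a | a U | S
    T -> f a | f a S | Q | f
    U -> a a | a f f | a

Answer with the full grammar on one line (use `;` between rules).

Unit pairs: Q ⇒* {S}; T ⇒* {Q, S}.
For each unit pair (A, B), copy every non-unit production of B to A, then drop all unit productions.

S -> f | T S; Q -> f | T S | f a | a | a U; T -> f | T S | f a | a | a U | f a S; U -> a a | a f f | a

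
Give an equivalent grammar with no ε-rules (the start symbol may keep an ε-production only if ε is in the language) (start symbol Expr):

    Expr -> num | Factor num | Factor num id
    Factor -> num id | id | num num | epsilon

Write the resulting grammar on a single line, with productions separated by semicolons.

Expr -> num | Factor num | Factor num id | num id; Factor -> num id | id | num num

The nullable symbols are {Factor}.
ε ∉ L(G), so no ε-production is kept.
Add the nullable-subset variants: Expr → Factor num id gives Factor num id | num id.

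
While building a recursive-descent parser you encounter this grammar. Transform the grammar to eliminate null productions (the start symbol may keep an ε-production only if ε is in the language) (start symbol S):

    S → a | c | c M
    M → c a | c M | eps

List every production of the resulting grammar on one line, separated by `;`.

Nullable set = {M}.
ε ∉ L(G), so no ε-production is kept.
For each production, add variants omitting each subset of nullable occurrences: M → c M gives c M | c.

S → a | c | c M; M → c a | c M | c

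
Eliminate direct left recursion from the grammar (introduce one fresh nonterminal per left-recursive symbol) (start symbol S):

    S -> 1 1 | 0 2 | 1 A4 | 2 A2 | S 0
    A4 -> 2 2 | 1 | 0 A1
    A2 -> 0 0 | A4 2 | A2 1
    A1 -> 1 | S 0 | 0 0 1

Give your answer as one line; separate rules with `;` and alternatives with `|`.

S -> 1 1 S' | 0 2 S' | 1 A4 S' | 2 A2 S'; A4 -> 2 2 | 1 | 0 A1; A2 -> 0 0 A2' | A4 2 A2'; A1 -> 1 | S 0 | 0 0 1; S' -> 0 S' | epsilon; A2' -> 1 A2' | epsilon

Left recursion appears on S, A2.
For S: α = {0}, β = {1 1, 0 2, 1 A4, 2 A2}. Rewrite as S → β S' and S' → α S' | ε.
For A2: α = {1}, β = {0 0, A4 2}. Rewrite as A2 → β A2' and A2' → α A2' | ε.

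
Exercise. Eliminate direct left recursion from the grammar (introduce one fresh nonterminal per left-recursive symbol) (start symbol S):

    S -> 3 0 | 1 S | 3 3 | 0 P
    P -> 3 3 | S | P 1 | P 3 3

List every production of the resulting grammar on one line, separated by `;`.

Left recursion appears on P.
For P: α = {1, 3 3}, β = {3 3, S}. Rewrite as P → β P' and P' → α P' | ε.

S -> 3 0 | 1 S | 3 3 | 0 P; P -> 3 3 P' | S P'; P' -> 1 P' | 3 3 P' | ε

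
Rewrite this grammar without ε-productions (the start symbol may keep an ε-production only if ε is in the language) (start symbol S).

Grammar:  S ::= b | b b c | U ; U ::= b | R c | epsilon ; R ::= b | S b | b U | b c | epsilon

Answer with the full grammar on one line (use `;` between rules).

S ::= b | b b c | U | epsilon; U ::= b | R c | c; R ::= b | S b | b U | b c

Nullable nonterminals: {R, S, U}.
ε ∈ L(G) since S is nullable, so keep S → ε.
For each production, add variants omitting each subset of nullable occurrences: U → R c gives R c | c.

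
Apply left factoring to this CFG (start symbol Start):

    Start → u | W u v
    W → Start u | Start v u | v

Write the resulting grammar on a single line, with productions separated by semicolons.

Start → u | W u v; W → v | Start W1; W1 → u | v u

W has alternatives sharing prefix 'Start': factor to W → Start W1 with W1 → u | v u.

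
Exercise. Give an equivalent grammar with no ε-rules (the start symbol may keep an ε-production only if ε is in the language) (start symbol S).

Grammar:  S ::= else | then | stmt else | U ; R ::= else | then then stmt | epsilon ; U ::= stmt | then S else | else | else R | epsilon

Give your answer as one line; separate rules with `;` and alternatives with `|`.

S ::= else | then | stmt else | U | ε; R ::= else | then then stmt; U ::= stmt | then S else | then else | else | else R

The nullable symbols are {R, S, U}.
ε ∈ L(G) since S is nullable, so keep S → ε.
For each production, add variants omitting each subset of nullable occurrences: U → then S else gives then S else | then else.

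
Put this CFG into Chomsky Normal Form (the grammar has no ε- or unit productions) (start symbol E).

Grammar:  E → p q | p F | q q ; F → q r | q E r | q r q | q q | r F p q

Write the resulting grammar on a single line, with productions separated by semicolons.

Introduce a nonterminal for each terminal appearing in a rule of length ≥ 2: X1 → p, X2 → q, X3 → r.
Binarize each right-hand side of length ≥ 3 by chaining fresh nonterminals (Y1, Y2, …): affected rules were F → X2 E X3; F → X2 X3 X2; F → X3 F X1 X2.

E → X1 X2 | X1 F | X2 X2; F → X2 X3 | X2 Y1 | X2 Y2 | X2 X2 | X3 Y3; X1 → p; X2 → q; X3 → r; Y1 → E X3; Y2 → X3 X2; Y3 → F Y4; Y4 → X1 X2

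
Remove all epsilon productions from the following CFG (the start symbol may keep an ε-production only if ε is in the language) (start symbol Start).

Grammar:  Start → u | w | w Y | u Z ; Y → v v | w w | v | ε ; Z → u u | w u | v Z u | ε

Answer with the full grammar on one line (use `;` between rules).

Start → u | w | w Y | u Z; Y → v v | w w | v; Z → u u | w u | v Z u | v u

Nullable set = {Y, Z}.
ε ∉ L(G), so no ε-production is kept.
Expand every rule over subsets of its nullable positions: Z → v Z u gives v Z u | v u.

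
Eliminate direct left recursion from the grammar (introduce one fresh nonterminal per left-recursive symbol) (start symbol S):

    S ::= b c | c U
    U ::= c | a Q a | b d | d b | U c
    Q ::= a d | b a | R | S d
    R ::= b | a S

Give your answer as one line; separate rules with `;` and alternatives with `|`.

S ::= b c | c U; U ::= c U' | a Q a U' | b d U' | d b U'; Q ::= a d | b a | R | S d; R ::= b | a S; U' ::= c U' | ε

Left recursion appears on U.
For U: α = {c}, β = {c, a Q a, b d, d b}. Rewrite as U → β U' and U' → α U' | ε.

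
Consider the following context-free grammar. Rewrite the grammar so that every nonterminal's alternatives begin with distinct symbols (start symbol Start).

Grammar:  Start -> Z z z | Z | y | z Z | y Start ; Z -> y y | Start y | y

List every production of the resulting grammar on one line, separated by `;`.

Start -> z Z | Z Start1 | y Start2; Z -> Start y | y Z1; Start1 -> z z | ε; Start2 -> ε | Start; Z1 -> y | ε

Start has alternatives sharing prefix 'Z': factor to Start → Z Start1 with Start1 → z z | ε.
Start has alternatives sharing prefix 'y': factor to Start → y Start2 with Start2 → ε | Start.
Z has alternatives sharing prefix 'y': factor to Z → y Z1 with Z1 → y | ε.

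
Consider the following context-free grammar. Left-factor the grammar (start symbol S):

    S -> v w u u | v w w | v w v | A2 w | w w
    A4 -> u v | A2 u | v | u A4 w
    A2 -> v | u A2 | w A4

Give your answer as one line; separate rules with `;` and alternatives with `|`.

S has alternatives sharing prefix 'v w': factor to S → v w S' with S' → u u | w | v.
A4 has alternatives sharing prefix 'u': factor to A4 → u A4' with A4' → v | A4 w.

S -> A2 w | w w | v w S'; A4 -> A2 u | v | u A4'; A2 -> v | u A2 | w A4; S' -> u u | w | v; A4' -> v | A4 w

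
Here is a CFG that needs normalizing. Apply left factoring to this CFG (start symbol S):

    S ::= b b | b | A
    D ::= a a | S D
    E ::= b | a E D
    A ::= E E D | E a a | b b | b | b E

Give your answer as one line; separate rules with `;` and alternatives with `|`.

S has alternatives sharing prefix 'b': factor to S → b S' with S' → b | ε.
A has alternatives sharing prefix 'b': factor to A → b A' with A' → b | ε | E.
A has alternatives sharing prefix 'E': factor to A → E A'' with A'' → E D | a a.

S ::= A | b S'; D ::= a a | S D; E ::= b | a E D; A ::= b A' | E A''; S' ::= b | ε; A' ::= b | ε | E; A'' ::= E D | a a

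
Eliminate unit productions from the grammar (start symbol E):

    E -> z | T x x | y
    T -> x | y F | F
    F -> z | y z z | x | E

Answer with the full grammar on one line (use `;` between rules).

Unit pairs: F ⇒* {E}; T ⇒* {E, F}.
For each unit pair (A, B), copy every non-unit production of B to A, then drop all unit productions.

E -> z | T x x | y; T -> z | T x x | y | y z z | x | y F; F -> z | T x x | y | y z z | x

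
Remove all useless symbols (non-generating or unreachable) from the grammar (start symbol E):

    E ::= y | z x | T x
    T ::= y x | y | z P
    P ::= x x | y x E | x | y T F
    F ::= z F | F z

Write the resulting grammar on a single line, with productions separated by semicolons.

Generating nonterminals: {E, P, T}.
Reachable from E after that: {E, P, T}.
Removed useless symbols: {F} and every production mentioning them.

E ::= y | z x | T x; T ::= y x | y | z P; P ::= x x | y x E | x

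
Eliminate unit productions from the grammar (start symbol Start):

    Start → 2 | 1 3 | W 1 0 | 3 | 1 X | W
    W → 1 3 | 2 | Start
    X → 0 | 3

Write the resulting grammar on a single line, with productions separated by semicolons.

Unit pairs: Start ⇒* {W}; W ⇒* {Start}.
For every A with A ⇒* B via unit rules, add B's non-unit alternatives to A; then delete every rule of the form X → Y.

Start → 2 | 1 3 | W 1 0 | 3 | 1 X; W → 2 | 1 3 | W 1 0 | 3 | 1 X; X → 0 | 3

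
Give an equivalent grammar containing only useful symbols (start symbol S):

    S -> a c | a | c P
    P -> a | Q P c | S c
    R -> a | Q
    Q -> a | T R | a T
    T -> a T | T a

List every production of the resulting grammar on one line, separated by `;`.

Generating nonterminals: {P, Q, R, S}.
Reachable from S after that: {P, Q, S}.
Removed useless symbols: {R, T} and every production mentioning them.

S -> a c | a | c P; P -> a | Q P c | S c; Q -> a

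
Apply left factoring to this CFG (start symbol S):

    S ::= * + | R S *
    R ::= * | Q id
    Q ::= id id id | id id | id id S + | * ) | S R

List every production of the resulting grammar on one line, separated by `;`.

S ::= * + | R S *; R ::= * | Q id; Q ::= * ) | S R | id id Q'; Q' ::= id | epsilon | S +

Q has alternatives sharing prefix 'id id': factor to Q → id id Q' with Q' → id | ε | S +.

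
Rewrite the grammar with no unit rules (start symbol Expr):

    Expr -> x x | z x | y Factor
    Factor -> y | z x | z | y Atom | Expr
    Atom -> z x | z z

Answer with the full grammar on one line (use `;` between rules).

Unit pairs: Factor ⇒* {Expr}.
For every A with A ⇒* B via unit rules, add B's non-unit alternatives to A; then delete every rule of the form X → Y.

Expr -> x x | z x | y Factor; Factor -> y | z x | z | y Atom | x x | y Factor; Atom -> z x | z z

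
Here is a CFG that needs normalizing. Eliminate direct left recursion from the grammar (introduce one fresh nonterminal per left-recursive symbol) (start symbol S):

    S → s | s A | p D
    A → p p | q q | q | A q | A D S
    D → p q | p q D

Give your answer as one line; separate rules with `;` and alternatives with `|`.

S → s | s A | p D; A → p p A' | q q A' | q A'; D → p q | p q D; A' → q A' | D S A' | epsilon

Directly left-recursive nonterminal: A.
For A: α = {q, D S}, β = {p p, q q, q}. Rewrite as A → β A' and A' → α A' | ε.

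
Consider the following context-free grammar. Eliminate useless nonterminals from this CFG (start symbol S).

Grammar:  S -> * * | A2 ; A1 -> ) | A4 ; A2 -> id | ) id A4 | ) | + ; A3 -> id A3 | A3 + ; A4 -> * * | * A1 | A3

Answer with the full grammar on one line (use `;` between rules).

Generating nonterminals: {A1, A2, A4, S}.
Reachable from S after that: {A1, A2, A4, S}.
Removed useless symbols: {A3} and every production mentioning them.

S -> * * | A2; A1 -> ) | A4; A2 -> id | ) id A4 | ) | +; A4 -> * * | * A1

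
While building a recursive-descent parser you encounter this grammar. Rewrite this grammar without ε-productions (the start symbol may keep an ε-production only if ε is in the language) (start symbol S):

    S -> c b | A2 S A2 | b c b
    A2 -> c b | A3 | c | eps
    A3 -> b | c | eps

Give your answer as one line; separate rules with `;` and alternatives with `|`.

S -> c b | A2 S A2 | A2 S | S A2 | b c b; A2 -> c b | A3 | c; A3 -> b | c

The nullable symbols are {A2, A3}.
ε ∉ L(G), so no ε-production is kept.
Add the nullable-subset variants: S → A2 S A2 gives A2 S A2 | A2 S | S A2.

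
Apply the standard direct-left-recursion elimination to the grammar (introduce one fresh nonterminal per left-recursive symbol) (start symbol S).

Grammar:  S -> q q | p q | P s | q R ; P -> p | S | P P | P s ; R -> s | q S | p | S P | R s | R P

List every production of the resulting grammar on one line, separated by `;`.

S -> q q | p q | P s | q R; P -> p P' | S P'; R -> s R' | q S R' | p R' | S P R'; P' -> P P' | s P' | eps; R' -> s R' | P R' | eps

Directly left-recursive nonterminals: P, R.
For P: α = {P, s}, β = {p, S}. Rewrite as P → β P' and P' → α P' | ε.
For R: α = {s, P}, β = {s, q S, p, S P}. Rewrite as R → β R' and R' → α R' | ε.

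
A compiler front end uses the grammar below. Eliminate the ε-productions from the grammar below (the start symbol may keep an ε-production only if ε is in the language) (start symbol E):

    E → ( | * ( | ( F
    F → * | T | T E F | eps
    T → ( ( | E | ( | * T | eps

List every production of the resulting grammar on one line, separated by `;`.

E → ( | * ( | ( F; F → * | T | T E F | T E | E F | E; T → ( ( | E | ( | * T | *

Nullable set = {F, T}.
ε ∉ L(G), so no ε-production is kept.
Add the nullable-subset variants: F → T E F gives T E F | T E | E F | E. T → * T gives * T | *.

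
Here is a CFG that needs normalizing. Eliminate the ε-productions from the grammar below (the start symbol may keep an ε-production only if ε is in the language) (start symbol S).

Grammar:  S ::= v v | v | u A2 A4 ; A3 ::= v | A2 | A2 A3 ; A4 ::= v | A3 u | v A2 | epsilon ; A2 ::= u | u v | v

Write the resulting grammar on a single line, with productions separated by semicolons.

S ::= v v | v | u A2 A4 | u A2; A3 ::= v | A2 | A2 A3; A4 ::= v | A3 u | v A2; A2 ::= u | u v | v

The nullable symbols are {A4}.
ε ∉ L(G), so no ε-production is kept.
Add the nullable-subset variants: S → u A2 A4 gives u A2 A4 | u A2.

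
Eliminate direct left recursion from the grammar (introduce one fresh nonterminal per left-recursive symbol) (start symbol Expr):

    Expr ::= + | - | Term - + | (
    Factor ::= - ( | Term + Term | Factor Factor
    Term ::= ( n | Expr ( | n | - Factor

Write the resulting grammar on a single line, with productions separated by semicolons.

Expr ::= + | - | Term - + | (; Factor ::= - ( Factor1 | Term + Term Factor1; Term ::= ( n | Expr ( | n | - Factor; Factor1 ::= Factor Factor1 | ε

Factor is directly left-recursive.
For Factor: α = {Factor}, β = {- (, Term + Term}. Rewrite as Factor → β Factor1 and Factor1 → α Factor1 | ε.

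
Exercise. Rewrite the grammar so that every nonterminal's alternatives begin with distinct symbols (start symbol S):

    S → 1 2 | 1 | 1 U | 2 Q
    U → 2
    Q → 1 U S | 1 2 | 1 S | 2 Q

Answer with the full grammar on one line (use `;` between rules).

S has alternatives sharing prefix '1': factor to S → 1 S' with S' → 2 | ε | U.
Q has alternatives sharing prefix '1': factor to Q → 1 Q' with Q' → U S | 2 | S.

S → 2 Q | 1 S'; U → 2; Q → 2 Q | 1 Q'; S' → 2 | ε | U; Q' → U S | 2 | S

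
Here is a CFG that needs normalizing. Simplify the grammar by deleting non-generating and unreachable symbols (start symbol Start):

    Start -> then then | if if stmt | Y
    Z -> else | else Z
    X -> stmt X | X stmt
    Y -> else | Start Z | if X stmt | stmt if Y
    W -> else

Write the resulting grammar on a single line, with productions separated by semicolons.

Start -> then then | if if stmt | Y; Z -> else | else Z; Y -> else | Start Z | stmt if Y

Generating nonterminals: {Start, W, Y, Z}.
Reachable from Start after that: {Start, Y, Z}.
Removed useless symbols: {W, X} and every production mentioning them.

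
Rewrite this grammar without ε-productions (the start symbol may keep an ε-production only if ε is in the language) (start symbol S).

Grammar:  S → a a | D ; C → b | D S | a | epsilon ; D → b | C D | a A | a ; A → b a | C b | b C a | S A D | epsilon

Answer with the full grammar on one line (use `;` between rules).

Nullable set = {A, C}.
ε ∉ L(G), so no ε-production is kept.
For each production, add variants omitting each subset of nullable occurrences: D → a A gives a A | a. A → C b gives C b | b. A → S A D gives S A D | S D.

S → a a | D; C → b | D S | a; D → b | C D | a A | a; A → b a | C b | b | b C a | S A D | S D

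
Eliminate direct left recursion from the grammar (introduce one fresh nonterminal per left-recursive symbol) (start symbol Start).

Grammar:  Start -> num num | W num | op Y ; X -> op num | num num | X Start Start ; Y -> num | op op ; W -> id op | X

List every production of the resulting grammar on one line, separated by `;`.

Start -> num num | W num | op Y; X -> op num X1 | num num X1; Y -> num | op op; W -> id op | X; X1 -> Start Start X1 | eps

Left recursion appears on X.
For X: α = {Start Start}, β = {op num, num num}. Rewrite as X → β X1 and X1 → α X1 | ε.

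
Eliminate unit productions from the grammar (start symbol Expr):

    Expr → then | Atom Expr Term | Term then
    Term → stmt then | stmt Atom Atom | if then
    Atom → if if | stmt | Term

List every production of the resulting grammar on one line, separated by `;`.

Unit pairs: Atom ⇒* {Term}.
For every A with A ⇒* B via unit rules, add B's non-unit alternatives to A; then delete every rule of the form X → Y.

Expr → then | Atom Expr Term | Term then; Term → stmt then | stmt Atom Atom | if then; Atom → stmt then | stmt Atom Atom | if then | if if | stmt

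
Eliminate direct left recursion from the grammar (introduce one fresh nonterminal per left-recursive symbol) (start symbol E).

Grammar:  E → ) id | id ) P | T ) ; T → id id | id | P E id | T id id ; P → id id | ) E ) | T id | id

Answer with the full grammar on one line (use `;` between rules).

E → ) id | id ) P | T ); T → id id T' | id T' | P E id T'; P → id id | ) E ) | T id | id; T' → id id T' | ε

Left recursion appears on T.
For T: α = {id id}, β = {id id, id, P E id}. Rewrite as T → β T' and T' → α T' | ε.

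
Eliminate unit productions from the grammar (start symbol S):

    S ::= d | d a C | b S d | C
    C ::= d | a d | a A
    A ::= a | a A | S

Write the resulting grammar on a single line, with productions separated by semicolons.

S ::= d | a d | a A | d a C | b S d; C ::= d | a d | a A; A ::= d | a d | a A | d a C | b S d | a

Unit pairs: A ⇒* {C, S}; S ⇒* {C}.
Replace each nonterminal's rules with the union of the non-unit rules of every nonterminal it unit-derives.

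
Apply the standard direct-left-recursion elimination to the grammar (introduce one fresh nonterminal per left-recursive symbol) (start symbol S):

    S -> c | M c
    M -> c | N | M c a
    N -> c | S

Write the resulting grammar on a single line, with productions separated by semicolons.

S -> c | M c; M -> c M' | N M'; N -> c | S; M' -> c a M' | ε

Left recursion appears on M.
For M: α = {c a}, β = {c, N}. Rewrite as M → β M' and M' → α M' | ε.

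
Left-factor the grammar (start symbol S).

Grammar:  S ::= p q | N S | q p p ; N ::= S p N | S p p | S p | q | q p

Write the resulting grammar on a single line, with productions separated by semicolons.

S ::= p q | N S | q p p; N ::= S p N' | q N''; N' ::= N | p | ε; N'' ::= ε | p

N has alternatives sharing prefix 'S p': factor to N → S p N' with N' → N | p | ε.
N has alternatives sharing prefix 'q': factor to N → q N'' with N'' → ε | p.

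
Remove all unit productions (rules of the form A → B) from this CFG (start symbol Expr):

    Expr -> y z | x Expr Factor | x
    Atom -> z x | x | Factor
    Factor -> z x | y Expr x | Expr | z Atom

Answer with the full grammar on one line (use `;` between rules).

Expr -> y z | x Expr Factor | x; Atom -> z x | x | y Expr x | z Atom | y z | x Expr Factor; Factor -> z x | y Expr x | z Atom | y z | x Expr Factor | x

Unit pairs: Atom ⇒* {Expr, Factor}; Factor ⇒* {Expr}.
For each unit pair (A, B), copy every non-unit production of B to A, then drop all unit productions.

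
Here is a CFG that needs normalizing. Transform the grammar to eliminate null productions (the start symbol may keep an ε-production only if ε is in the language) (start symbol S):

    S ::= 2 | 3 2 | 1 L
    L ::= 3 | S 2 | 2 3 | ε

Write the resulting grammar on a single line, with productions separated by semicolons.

S ::= 2 | 3 2 | 1 L | 1; L ::= 3 | S 2 | 2 3

Nullable set = {L}.
ε ∉ L(G), so no ε-production is kept.
For each production, add variants omitting each subset of nullable occurrences: S → 1 L gives 1 L | 1.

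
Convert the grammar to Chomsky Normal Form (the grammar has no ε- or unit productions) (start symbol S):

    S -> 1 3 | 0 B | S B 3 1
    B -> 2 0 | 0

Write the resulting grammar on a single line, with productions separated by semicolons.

Introduce a nonterminal for each terminal appearing in a rule of length ≥ 2: X1 → 1, X2 → 3, X3 → 0, X4 → 2.
Binarize each right-hand side of length ≥ 3 by chaining fresh nonterminals (Y1, Y2, …): affected rules were S → S B X2 X1.

S -> X1 X2 | X3 B | S Y1; B -> X4 X3 | 0; X1 -> 1; X2 -> 3; X3 -> 0; X4 -> 2; Y1 -> B Y2; Y2 -> X2 X1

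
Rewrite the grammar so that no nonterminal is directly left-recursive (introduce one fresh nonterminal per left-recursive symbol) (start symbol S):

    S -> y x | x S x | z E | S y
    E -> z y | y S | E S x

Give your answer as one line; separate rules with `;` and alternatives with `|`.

Directly left-recursive nonterminals: S, E.
For S: α = {y}, β = {y x, x S x, z E}. Rewrite as S → β S' and S' → α S' | ε.
For E: α = {S x}, β = {z y, y S}. Rewrite as E → β E' and E' → α E' | ε.

S -> y x S' | x S x S' | z E S'; E -> z y E' | y S E'; S' -> y S' | ε; E' -> S x E' | ε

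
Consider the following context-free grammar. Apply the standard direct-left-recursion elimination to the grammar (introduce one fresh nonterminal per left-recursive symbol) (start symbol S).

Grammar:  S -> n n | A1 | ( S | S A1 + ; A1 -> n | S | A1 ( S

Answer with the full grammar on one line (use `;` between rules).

S -> n n S' | A1 S' | ( S S'; A1 -> n A1' | S A1'; S' -> A1 + S' | ε; A1' -> ( S A1' | ε

Left recursion appears on S, A1.
For S: α = {A1 +}, β = {n n, A1, ( S}. Rewrite as S → β S' and S' → α S' | ε.
For A1: α = {( S}, β = {n, S}. Rewrite as A1 → β A1' and A1' → α A1' | ε.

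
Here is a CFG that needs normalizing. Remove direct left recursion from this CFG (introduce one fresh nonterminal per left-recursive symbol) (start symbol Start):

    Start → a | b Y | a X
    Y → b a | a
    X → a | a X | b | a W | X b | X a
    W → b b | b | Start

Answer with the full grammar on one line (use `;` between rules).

X is directly left-recursive.
For X: α = {b, a}, β = {a, a X, b, a W}. Rewrite as X → β X1 and X1 → α X1 | ε.

Start → a | b Y | a X; Y → b a | a; X → a X1 | a X X1 | b X1 | a W X1; W → b b | b | Start; X1 → b X1 | a X1 | ε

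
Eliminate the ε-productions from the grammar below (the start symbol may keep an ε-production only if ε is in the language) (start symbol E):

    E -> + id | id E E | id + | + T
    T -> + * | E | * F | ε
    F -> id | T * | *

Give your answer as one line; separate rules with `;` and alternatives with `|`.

Nullable set = {T}.
ε ∉ L(G), so no ε-production is kept.
For each production, add variants omitting each subset of nullable occurrences: E → + T gives + T | +. F → T * gives T * | *.

E -> + id | id E E | id + | + T | +; T -> + * | E | * F; F -> id | T * | *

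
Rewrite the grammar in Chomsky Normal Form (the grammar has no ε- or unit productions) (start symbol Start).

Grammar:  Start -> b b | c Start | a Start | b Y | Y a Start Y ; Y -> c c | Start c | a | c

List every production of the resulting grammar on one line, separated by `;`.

Start -> X1 X1 | X2 Start | X3 Start | X1 Y | Y Y1; Y -> X2 X2 | Start X2 | a | c; X1 -> b; X2 -> c; X3 -> a; Y1 -> X3 Y2; Y2 -> Start Y

Introduce a nonterminal for each terminal appearing in a rule of length ≥ 2: X1 → b, X2 → c, X3 → a.
Binarize each right-hand side of length ≥ 3 by chaining fresh nonterminals (Y1, Y2, …): affected rules were Start → Y X3 Start Y.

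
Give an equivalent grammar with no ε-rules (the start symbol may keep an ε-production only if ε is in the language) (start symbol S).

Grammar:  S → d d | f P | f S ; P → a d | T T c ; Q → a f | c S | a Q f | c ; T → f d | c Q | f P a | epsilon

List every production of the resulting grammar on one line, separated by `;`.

S → d d | f P | f S; P → a d | T T c | T c | c; Q → a f | c S | a Q f | c; T → f d | c Q | f P a

The nullable symbols are {T}.
ε ∉ L(G), so no ε-production is kept.
Add the nullable-subset variants: P → T T c gives T T c | T c | c.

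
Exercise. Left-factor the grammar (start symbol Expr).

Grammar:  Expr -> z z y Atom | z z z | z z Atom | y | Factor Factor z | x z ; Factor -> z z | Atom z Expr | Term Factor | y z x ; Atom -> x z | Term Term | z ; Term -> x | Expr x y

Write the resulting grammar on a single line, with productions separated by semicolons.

Expr -> y | Factor Factor z | x z | z z Expr1; Factor -> z z | Atom z Expr | Term Factor | y z x; Atom -> x z | Term Term | z; Term -> x | Expr x y; Expr1 -> y Atom | z | Atom

Expr has alternatives sharing prefix 'z z': factor to Expr → z z Expr1 with Expr1 → y Atom | z | Atom.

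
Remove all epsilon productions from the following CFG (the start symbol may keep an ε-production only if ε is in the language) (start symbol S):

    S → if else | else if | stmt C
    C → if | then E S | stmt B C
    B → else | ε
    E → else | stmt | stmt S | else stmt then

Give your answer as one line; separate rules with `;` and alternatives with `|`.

S → if else | else if | stmt C; C → if | then E S | stmt B C | stmt C; B → else; E → else | stmt | stmt S | else stmt then

Nullable nonterminals: {B}.
ε ∉ L(G), so no ε-production is kept.
Expand every rule over subsets of its nullable positions: C → stmt B C gives stmt B C | stmt C.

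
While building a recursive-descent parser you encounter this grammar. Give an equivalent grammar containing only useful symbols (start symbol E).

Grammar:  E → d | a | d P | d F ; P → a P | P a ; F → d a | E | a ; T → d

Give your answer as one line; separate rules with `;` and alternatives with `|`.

Generating nonterminals: {E, F, T}.
Reachable from E after that: {E, F}.
Removed useless symbols: {P, T} and every production mentioning them.

E → d | a | d F; F → d a | E | a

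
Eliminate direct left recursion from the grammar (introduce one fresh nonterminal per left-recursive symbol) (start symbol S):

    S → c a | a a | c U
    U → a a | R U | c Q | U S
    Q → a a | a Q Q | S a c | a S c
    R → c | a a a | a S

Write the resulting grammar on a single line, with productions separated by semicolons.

S → c a | a a | c U; U → a a U' | R U U' | c Q U'; Q → a a | a Q Q | S a c | a S c; R → c | a a a | a S; U' → S U' | ε

U is directly left-recursive.
For U: α = {S}, β = {a a, R U, c Q}. Rewrite as U → β U' and U' → α U' | ε.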